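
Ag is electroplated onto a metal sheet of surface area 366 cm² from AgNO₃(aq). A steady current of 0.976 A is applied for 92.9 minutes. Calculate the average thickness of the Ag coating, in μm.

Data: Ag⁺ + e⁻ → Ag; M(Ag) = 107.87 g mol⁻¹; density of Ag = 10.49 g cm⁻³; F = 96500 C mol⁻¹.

Q = I·t = 0.9760 × 5574.0 = 5440 C; n(e⁻) = 0.05638 mol.
n(Ag) = n(e⁻)/1 = 0.05638 mol, so m = 0.05638 × 107.87 = 6.081 g.
Volume = m/ρ = 6.081 / 10.49 = 0.5797 cm³.
Thickness = V/A = 0.5797 / 366 = 0.00158 cm = 15.8 μm.

15.8 μm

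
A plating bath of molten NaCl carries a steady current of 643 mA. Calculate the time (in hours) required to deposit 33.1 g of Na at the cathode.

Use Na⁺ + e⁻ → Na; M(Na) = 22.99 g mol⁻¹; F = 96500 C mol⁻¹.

60.0 h

n(Na) = m/M = 33.1 / 22.99 = 1.440 mol.
Each Na atom requires 1 electron, so n(e⁻) = 1 × 1.440 = 1.440 mol.
Q = n(e⁻)·F = 1.440 × 96500 = 138900 C.
t = Q/I = 138900 / 0.6430 A = 216100 s = 60.0 h.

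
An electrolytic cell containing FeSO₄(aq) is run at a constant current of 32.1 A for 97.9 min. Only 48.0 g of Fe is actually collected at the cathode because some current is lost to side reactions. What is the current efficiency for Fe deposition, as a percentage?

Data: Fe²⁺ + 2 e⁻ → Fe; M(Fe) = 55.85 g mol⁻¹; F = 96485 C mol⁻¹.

88.0 %

Q = I·t = 32.10 × 5874.0 = 188600 C; n(e⁻) = 188600/96485 = 1.954 mol.
Theoretical n(Fe) = n(e⁻)/2 = 0.9771 mol, i.e. m_theo = 0.9771 × 55.85 = 54.57 g.
Efficiency = m_actual / m_theo = 48.0 / 54.57 = 88.0 %.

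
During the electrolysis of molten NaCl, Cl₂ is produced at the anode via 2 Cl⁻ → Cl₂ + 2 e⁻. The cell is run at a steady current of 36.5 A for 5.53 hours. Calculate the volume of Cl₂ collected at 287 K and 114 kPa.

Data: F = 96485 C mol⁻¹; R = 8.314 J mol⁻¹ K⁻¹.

78.8 L

Q = I·t = 36.50 A × 19908 s = 726600 C.
n(e⁻) = Q/F = 726600 / 96485 = 7.531 mol.
2 electrons are transferred per Cl₂ molecule, so n(Cl₂) = 7.531 / 2 = 3.766 mol.
V = nRT/P = (3.766 × 8.314 × 287) / (114 × 10³ Pa) = 0.0788 m³ = 78.8 L.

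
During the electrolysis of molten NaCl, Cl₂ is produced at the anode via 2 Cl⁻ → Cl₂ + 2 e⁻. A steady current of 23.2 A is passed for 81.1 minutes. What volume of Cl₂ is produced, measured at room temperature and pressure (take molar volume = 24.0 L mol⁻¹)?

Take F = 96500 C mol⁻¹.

Q = I·t = 23.20 A × 4866.0 s = 112900 C.
n(e⁻) = Q/F = 112900 / 96500 = 1.170 mol.
2 electrons are transferred per Cl₂ molecule, so n(Cl₂) = 1.170 / 2 = 0.5849 mol.
V = n × V_m = 0.5849 × 24.0 = 14.0 L.

14.0 L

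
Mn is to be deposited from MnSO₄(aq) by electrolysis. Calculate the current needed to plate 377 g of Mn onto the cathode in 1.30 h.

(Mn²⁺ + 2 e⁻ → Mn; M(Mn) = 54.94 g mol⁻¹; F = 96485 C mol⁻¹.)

n(Mn) = 377 / 54.94 = 6.862 mol.
n(e⁻) = 2 × 6.862 = 13.72 mol.
Q = n(e⁻)·F = 13.72 × 96485 = 1324000 C.
I = Q/t = 1324000 / 4680.0 s = 283 A.

283 A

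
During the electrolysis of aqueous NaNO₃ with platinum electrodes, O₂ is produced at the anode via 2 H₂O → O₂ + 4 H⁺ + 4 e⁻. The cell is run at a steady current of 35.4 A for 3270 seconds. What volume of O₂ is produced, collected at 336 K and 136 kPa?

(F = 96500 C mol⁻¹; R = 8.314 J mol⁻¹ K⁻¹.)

Q = I·t = 35.40 A × 3270.0 s = 115800 C.
n(e⁻) = Q/F = 115800 / 96500 = 1.200 mol.
4 electrons are transferred per O₂ molecule, so n(O₂) = 1.200 / 4 = 0.2999 mol.
V = nRT/P = (0.2999 × 8.314 × 336) / (136 × 10³ Pa) = 0.00616 m³ = 6.16 L.

6.16 L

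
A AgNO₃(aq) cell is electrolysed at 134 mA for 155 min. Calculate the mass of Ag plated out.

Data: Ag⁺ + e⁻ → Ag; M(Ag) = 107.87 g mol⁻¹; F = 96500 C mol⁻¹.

Q = I·t = 0.1340 A × 9300.0 s = 1246 C.
n(e⁻) = Q/F = 1246 / 96500 = 0.01291 mol.
Ag⁺ + e⁻ → Ag, so n(Ag) = n(e⁻)/1 = 0.01291 mol.
m = n·M = 0.01291 × 107.87 = 1.39 g.

1.39 g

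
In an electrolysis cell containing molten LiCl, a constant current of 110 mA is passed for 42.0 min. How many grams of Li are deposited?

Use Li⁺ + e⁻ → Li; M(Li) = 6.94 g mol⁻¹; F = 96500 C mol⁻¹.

Q = I·t = 0.1100 A × 2520.0 s = 277.2 C.
n(e⁻) = Q/F = 277.2 / 96500 = 0.002873 mol.
Li⁺ + e⁻ → Li, so n(Li) = n(e⁻)/1 = 0.002873 mol.
m = n·M = 0.002873 × 6.94 = 0.0199 g.

0.0199 g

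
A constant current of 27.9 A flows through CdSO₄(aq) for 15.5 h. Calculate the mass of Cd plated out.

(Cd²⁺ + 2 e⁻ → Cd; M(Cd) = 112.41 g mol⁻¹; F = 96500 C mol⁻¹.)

907 g

Q = I·t = 27.90 A × 55800 s = 1557000 C.
n(e⁻) = Q/F = 1557000 / 96500 = 16.13 mol.
Cd²⁺ + 2 e⁻ → Cd, so n(Cd) = n(e⁻)/2 = 8.066 mol.
m = n·M = 8.066 × 112.41 = 907 g.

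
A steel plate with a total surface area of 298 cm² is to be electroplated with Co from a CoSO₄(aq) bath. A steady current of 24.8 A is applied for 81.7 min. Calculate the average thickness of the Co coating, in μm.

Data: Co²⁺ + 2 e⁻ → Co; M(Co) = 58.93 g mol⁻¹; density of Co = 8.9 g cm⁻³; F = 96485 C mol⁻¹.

Q = I·t = 24.80 × 4902.0 = 121600 C; n(e⁻) = 1.260 mol.
n(Co) = n(e⁻)/2 = 0.6300 mol, so m = 0.6300 × 58.93 = 37.13 g.
Volume = m/ρ = 37.13 / 8.9 = 4.171 cm³.
Thickness = V/A = 4.171 / 298 = 0.0140 cm = 140 μm.

140 μm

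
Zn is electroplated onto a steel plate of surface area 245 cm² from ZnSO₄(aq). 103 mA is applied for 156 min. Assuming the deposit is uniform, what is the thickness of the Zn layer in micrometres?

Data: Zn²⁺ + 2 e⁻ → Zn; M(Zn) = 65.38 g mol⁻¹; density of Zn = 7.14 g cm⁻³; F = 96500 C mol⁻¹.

Q = I·t = 0.1030 × 9360.0 = 964.1 C; n(e⁻) = 0.009990 mol.
n(Zn) = n(e⁻)/2 = 0.004995 mol, so m = 0.004995 × 65.38 = 0.3266 g.
Volume = m/ρ = 0.3266 / 7.14 = 0.04574 cm³.
Thickness = V/A = 0.04574 / 245 = 1.87 × 10⁻⁴ cm = 1.87 μm.

1.87 μm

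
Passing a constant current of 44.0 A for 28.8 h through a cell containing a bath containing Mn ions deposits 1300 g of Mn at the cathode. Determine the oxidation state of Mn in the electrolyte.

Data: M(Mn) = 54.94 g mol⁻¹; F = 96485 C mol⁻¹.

+2

Q = I·t = 44.00 A × 103680 s = 4562000 C, so n(e⁻) = 4562000/96485 = 47.28 mol.
n(Mn) deposited = 1300 / 54.94 = 23.66 mol.
Electrons per atom = n(e⁻)/n(Mn) = 47.28 / 23.66 = 2.00 ≈ 2, so the ion is Mn²⁺.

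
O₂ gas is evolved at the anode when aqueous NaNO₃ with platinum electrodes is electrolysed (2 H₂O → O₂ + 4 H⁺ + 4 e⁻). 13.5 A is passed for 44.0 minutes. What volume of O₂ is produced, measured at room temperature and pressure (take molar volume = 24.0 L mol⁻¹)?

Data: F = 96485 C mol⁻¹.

Q = I·t = 13.50 A × 2640.0 s = 35640 C.
n(e⁻) = Q/F = 35640 / 96485 = 0.3694 mol.
4 electrons are transferred per O₂ molecule, so n(O₂) = 0.3694 / 4 = 0.09235 mol.
V = n × V_m = 0.09235 × 24.0 = 2.22 L.

2.22 L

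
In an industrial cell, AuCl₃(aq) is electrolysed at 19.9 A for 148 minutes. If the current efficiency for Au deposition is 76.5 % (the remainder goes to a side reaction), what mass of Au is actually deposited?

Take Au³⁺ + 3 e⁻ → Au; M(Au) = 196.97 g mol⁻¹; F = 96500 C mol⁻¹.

92.0 g

Q = I·t = 19.90 × 8880.0 = 176700 C.
n(e⁻) = 176700/96500 = 1.831 mol; theoretically n(Au) = 1.831/3 = 0.6104 mol, m_theo = 120.2 g.
At 76.5 % efficiency, m_actual = 0.765 × 120.2 = 92.0 g.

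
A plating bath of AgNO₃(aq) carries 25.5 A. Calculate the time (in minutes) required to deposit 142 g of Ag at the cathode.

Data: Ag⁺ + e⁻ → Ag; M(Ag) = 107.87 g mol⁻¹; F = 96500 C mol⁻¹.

83.0 min

n(Ag) = m/M = 142 / 107.87 = 1.316 mol.
Each Ag atom requires 1 electron, so n(e⁻) = 1 × 1.316 = 1.316 mol.
Q = n(e⁻)·F = 1.316 × 96500 = 127000 C.
t = Q/I = 127000 / 25.50 A = 4982 s = 83.0 min.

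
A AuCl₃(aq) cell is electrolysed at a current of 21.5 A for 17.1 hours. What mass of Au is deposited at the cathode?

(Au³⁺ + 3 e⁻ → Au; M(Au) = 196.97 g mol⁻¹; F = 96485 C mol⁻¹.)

Q = I·t = 21.50 A × 61560 s = 1324000 C.
n(e⁻) = Q/F = 1324000 / 96485 = 13.72 mol.
Au³⁺ + 3 e⁻ → Au, so n(Au) = n(e⁻)/3 = 4.573 mol.
m = n·M = 4.573 × 196.97 = 901 g.

901 g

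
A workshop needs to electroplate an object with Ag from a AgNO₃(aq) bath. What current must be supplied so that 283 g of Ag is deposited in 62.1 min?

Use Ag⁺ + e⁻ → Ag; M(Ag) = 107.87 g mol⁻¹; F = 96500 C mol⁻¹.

67.9 A

n(Ag) = 283 / 107.87 = 2.624 mol.
n(e⁻) = 1 × 2.624 = 2.624 mol.
Q = n(e⁻)·F = 2.624 × 96500 = 253200 C.
I = Q/t = 253200 / 3726.0 s = 67.9 A.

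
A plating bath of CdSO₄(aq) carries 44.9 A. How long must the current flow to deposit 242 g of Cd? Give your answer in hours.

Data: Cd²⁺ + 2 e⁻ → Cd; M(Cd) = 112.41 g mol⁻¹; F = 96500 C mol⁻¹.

2.57 h

n(Cd) = m/M = 242 / 112.41 = 2.153 mol.
Each Cd atom requires 2 electrons, so n(e⁻) = 2 × 2.153 = 4.306 mol.
Q = n(e⁻)·F = 4.306 × 96500 = 415500 C.
t = Q/I = 415500 / 44.90 A = 9254 s = 2.57 h.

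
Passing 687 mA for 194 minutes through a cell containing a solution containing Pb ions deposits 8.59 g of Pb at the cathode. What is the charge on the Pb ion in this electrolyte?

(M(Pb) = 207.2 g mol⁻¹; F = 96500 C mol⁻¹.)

Q = I·t = 0.6870 A × 11640 s = 7997 C, so n(e⁻) = 7997/96500 = 0.08287 mol.
n(Pb) deposited = 8.59 / 207.2 = 0.04146 mol.
Electrons per atom = n(e⁻)/n(Pb) = 0.08287 / 0.04146 = 2.00 ≈ 2, so the ion is Pb²⁺.

+2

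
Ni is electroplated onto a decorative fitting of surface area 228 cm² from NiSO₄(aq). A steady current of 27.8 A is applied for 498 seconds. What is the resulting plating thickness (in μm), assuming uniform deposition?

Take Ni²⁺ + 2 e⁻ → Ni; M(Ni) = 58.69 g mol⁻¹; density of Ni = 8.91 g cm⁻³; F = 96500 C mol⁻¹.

Q = I·t = 27.80 × 498.00 = 13840 C; n(e⁻) = 0.1435 mol.
n(Ni) = n(e⁻)/2 = 0.07173 mol, so m = 0.07173 × 58.69 = 4.210 g.
Volume = m/ρ = 4.210 / 8.91 = 0.4725 cm³.
Thickness = V/A = 0.4725 / 228 = 0.00207 cm = 20.7 μm.

20.7 μm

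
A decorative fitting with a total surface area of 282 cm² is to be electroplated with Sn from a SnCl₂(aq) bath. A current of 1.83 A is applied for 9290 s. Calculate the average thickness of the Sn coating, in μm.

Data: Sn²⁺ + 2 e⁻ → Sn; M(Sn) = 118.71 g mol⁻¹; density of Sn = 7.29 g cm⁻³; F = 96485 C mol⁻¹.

Q = I·t = 1.830 × 9290.0 = 17000 C; n(e⁻) = 0.1762 mol.
n(Sn) = n(e⁻)/2 = 0.08810 mol, so m = 0.08810 × 118.71 = 10.46 g.
Volume = m/ρ = 10.46 / 7.29 = 1.435 cm³.
Thickness = V/A = 1.435 / 282 = 0.00509 cm = 50.9 μm.

50.9 μm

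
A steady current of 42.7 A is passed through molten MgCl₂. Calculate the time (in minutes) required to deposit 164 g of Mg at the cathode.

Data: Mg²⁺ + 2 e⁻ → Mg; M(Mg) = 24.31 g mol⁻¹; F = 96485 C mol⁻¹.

n(Mg) = m/M = 164 / 24.31 = 6.746 mol.
Each Mg atom requires 2 electrons, so n(e⁻) = 2 × 6.746 = 13.49 mol.
Q = n(e⁻)·F = 13.49 × 96485 = 1302000 C.
t = Q/I = 1302000 / 42.70 A = 30490 s = 508 min.

508 min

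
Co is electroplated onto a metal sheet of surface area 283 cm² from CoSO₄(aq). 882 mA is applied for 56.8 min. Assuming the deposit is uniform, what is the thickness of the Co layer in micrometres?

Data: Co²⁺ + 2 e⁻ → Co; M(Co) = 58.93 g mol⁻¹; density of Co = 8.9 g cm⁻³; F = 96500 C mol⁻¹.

Q = I·t = 0.8820 × 3408.0 = 3006 C; n(e⁻) = 0.03115 mol.
n(Co) = n(e⁻)/2 = 0.01557 mol, so m = 0.01557 × 58.93 = 0.9178 g.
Volume = m/ρ = 0.9178 / 8.9 = 0.1031 cm³.
Thickness = V/A = 0.1031 / 283 = 3.64 × 10⁻⁴ cm = 3.64 μm.

3.64 μm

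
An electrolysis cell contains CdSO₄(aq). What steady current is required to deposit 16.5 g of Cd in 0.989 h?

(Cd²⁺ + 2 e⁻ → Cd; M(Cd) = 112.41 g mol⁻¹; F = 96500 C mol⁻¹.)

n(Cd) = 16.5 / 112.41 = 0.1468 mol.
n(e⁻) = 2 × 0.1468 = 0.2936 mol.
Q = n(e⁻)·F = 0.2936 × 96500 = 28330 C.
I = Q/t = 28330 / 3560.4 s = 7.96 A.

7.96 A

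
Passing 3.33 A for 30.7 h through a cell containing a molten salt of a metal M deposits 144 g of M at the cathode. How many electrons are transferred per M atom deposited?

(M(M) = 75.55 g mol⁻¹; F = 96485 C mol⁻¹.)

2

Q = I·t = 3.330 A × 110520 s = 368000 C, so n(e⁻) = 368000/96485 = 3.814 mol.
n(M) deposited = 144 / 75.55 = 1.906 mol.
Electrons per atom = n(e⁻)/n(M) = 3.814 / 1.906 = 2.00 ≈ 2, so the ion is M²⁺.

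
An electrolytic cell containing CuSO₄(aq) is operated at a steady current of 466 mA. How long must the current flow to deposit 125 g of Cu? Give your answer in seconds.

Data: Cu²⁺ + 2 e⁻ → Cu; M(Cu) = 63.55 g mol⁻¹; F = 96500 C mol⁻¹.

n(Cu) = m/M = 125 / 63.55 = 1.967 mol.
Each Cu atom requires 2 electrons, so n(e⁻) = 2 × 1.967 = 3.934 mol.
Q = n(e⁻)·F = 3.934 × 96500 = 379600 C.
t = Q/I = 379600 / 0.4660 A = 814600 s.

8.15 × 10⁵ s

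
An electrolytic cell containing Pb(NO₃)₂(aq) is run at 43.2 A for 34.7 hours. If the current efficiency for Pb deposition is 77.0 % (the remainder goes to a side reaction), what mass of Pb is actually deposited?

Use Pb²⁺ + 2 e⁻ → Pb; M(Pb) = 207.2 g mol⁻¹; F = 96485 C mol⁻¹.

4460 g

Q = I·t = 43.20 × 124920 = 5397000 C.
n(e⁻) = 5397000/96485 = 55.93 mol; theoretically n(Pb) = 55.93/2 = 27.97 mol, m_theo = 5794 g.
At 77.0 % efficiency, m_actual = 0.770 × 5794 = 4460 g.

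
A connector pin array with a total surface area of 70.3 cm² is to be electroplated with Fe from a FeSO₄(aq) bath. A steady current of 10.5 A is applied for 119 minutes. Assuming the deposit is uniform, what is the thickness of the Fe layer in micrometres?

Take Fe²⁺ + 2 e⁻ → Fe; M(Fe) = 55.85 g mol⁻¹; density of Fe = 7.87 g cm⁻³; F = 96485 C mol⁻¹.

392 μm

Q = I·t = 10.50 × 7140.0 = 74970 C; n(e⁻) = 0.7770 mol.
n(Fe) = n(e⁻)/2 = 0.3885 mol, so m = 0.3885 × 55.85 = 21.70 g.
Volume = m/ρ = 21.70 / 7.87 = 2.757 cm³.
Thickness = V/A = 2.757 / 70.3 = 0.0392 cm = 392 μm.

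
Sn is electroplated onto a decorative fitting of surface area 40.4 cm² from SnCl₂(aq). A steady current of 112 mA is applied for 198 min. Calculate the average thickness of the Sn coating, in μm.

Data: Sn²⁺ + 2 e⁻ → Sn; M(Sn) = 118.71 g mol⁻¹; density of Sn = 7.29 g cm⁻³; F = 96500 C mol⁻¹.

Q = I·t = 0.1120 × 11880 = 1331 C; n(e⁻) = 0.01379 mol.
n(Sn) = n(e⁻)/2 = 0.006894 mol, so m = 0.006894 × 118.71 = 0.8184 g.
Volume = m/ρ = 0.8184 / 7.29 = 0.1123 cm³.
Thickness = V/A = 0.1123 / 40.4 = 0.00278 cm = 27.8 μm.

27.8 μm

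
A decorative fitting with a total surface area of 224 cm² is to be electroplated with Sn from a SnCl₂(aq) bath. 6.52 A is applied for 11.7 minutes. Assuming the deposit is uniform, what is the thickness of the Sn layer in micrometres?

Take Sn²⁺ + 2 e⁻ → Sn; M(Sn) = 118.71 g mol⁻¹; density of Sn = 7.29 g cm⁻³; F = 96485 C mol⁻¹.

Q = I·t = 6.520 × 702.00 = 4577 C; n(e⁻) = 0.04744 mol.
n(Sn) = n(e⁻)/2 = 0.02372 mol, so m = 0.02372 × 118.71 = 2.816 g.
Volume = m/ρ = 2.816 / 7.29 = 0.3862 cm³.
Thickness = V/A = 0.3862 / 224 = 0.00172 cm = 17.2 μm.

17.2 μm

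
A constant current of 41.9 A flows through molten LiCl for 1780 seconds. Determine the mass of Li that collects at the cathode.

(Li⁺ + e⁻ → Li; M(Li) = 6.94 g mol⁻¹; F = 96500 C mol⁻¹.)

5.36 g

Q = I·t = 41.90 A × 1780.0 s = 74580 C.
n(e⁻) = Q/F = 74580 / 96500 = 0.7729 mol.
Li⁺ + e⁻ → Li, so n(Li) = n(e⁻)/1 = 0.7729 mol.
m = n·M = 0.7729 × 6.94 = 5.36 g.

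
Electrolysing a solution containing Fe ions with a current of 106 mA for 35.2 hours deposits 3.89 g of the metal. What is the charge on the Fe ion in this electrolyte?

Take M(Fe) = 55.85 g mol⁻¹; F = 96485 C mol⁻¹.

+2

Q = I·t = 0.1060 A × 126720 s = 13430 C, so n(e⁻) = 13430/96485 = 0.1392 mol.
n(Fe) deposited = 3.89 / 55.85 = 0.06965 mol.
Electrons per atom = n(e⁻)/n(Fe) = 0.1392 / 0.06965 = 2.00 ≈ 2, so the ion is Fe²⁺.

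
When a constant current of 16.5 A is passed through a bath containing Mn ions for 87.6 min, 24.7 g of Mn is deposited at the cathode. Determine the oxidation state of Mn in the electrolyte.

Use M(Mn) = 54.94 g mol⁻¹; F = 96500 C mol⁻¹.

Q = I·t = 16.50 A × 5256.0 s = 86720 C, so n(e⁻) = 86720/96500 = 0.8987 mol.
n(Mn) deposited = 24.7 / 54.94 = 0.4496 mol.
Electrons per atom = n(e⁻)/n(Mn) = 0.8987 / 0.4496 = 2.00 ≈ 2, so the ion is Mn²⁺.

+2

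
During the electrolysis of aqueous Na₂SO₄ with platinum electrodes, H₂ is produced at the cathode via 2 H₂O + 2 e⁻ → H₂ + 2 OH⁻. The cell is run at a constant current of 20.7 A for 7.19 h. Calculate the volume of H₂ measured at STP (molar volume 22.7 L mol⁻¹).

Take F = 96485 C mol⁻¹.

63.0 L

Q = I·t = 20.70 A × 25884 s = 535800 C.
n(e⁻) = Q/F = 535800 / 96485 = 5.553 mol.
2 electrons are transferred per H₂ molecule, so n(H₂) = 5.553 / 2 = 2.777 mol.
V = n × V_m = 2.777 × 22.7 = 63.0 L.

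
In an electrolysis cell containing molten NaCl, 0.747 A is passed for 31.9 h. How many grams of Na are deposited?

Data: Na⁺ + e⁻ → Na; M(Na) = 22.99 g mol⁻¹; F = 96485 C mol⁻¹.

20.4 g

Q = I·t = 0.7470 A × 114840 s = 85790 C.
n(e⁻) = Q/F = 85790 / 96485 = 0.8891 mol.
Na⁺ + e⁻ → Na, so n(Na) = n(e⁻)/1 = 0.8891 mol.
m = n·M = 0.8891 × 22.99 = 20.4 g.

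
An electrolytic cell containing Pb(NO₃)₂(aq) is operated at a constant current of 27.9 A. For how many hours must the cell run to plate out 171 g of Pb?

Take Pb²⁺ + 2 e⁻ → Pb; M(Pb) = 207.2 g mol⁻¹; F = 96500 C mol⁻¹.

n(Pb) = m/M = 171 / 207.2 = 0.8253 mol.
Each Pb atom requires 2 electrons, so n(e⁻) = 2 × 0.8253 = 1.651 mol.
Q = n(e⁻)·F = 1.651 × 96500 = 159300 C.
t = Q/I = 159300 / 27.90 A = 5709 s = 1.59 h.

1.59 h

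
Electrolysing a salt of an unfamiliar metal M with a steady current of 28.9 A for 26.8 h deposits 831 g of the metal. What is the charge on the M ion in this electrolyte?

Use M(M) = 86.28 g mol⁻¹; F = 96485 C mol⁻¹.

+3

Q = I·t = 28.90 A × 96480 s = 2788000 C, so n(e⁻) = 2788000/96485 = 28.90 mol.
n(M) deposited = 831 / 86.28 = 9.631 mol.
Electrons per atom = n(e⁻)/n(M) = 28.90 / 9.631 = 3.00 ≈ 3, so the ion is M³⁺.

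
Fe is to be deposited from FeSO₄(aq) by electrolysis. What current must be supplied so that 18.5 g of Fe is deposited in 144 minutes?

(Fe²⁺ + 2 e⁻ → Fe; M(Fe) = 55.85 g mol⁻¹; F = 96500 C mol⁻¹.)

n(Fe) = 18.5 / 55.85 = 0.3312 mol.
n(e⁻) = 2 × 0.3312 = 0.6625 mol.
Q = n(e⁻)·F = 0.6625 × 96500 = 63930 C.
I = Q/t = 63930 / 8640.0 s = 7.40 A.

7.40 A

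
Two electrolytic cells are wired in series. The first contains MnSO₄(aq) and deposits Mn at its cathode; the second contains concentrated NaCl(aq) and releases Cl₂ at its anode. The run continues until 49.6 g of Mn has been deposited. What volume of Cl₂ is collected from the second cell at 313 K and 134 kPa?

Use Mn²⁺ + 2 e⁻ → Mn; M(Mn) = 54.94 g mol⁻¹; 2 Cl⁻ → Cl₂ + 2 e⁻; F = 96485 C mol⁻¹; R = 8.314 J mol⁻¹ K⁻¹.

n(Mn) = 49.6 / 54.94 = 0.9028 mol, so n(e⁻) = 2 × 0.9028 = 1.806 mol.
The cells are in series, so the same 1.806 mol of electrons passes through the second cell.
2 Cl⁻ → Cl₂ + 2 e⁻ — 2 mol e⁻ per mol Cl₂, so n(Cl₂) = 1.806/2 = 0.9028 mol.
V = nRT/P = (0.9028 × 8.314 × 313) / (134 × 10³) = 0.0175 m³ = 17.5 L.

17.5 L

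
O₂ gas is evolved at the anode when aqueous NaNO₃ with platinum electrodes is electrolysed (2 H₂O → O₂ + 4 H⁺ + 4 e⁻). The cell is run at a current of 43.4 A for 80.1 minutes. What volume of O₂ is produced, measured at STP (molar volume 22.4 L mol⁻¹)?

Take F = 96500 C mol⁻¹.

Q = I·t = 43.40 A × 4806.0 s = 208600 C.
n(e⁻) = Q/F = 208600 / 96500 = 2.161 mol.
4 electrons are transferred per O₂ molecule, so n(O₂) = 2.161 / 4 = 0.5404 mol.
V = n × V_m = 0.5404 × 22.4 = 12.1 L.

12.1 L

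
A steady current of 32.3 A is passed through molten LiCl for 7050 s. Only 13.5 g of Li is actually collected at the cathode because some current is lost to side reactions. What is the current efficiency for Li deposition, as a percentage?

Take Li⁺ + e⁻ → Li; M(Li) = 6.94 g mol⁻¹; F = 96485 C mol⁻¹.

Q = I·t = 32.30 × 7050.0 = 227700 C; n(e⁻) = 227700/96485 = 2.360 mol.
Theoretical n(Li) = n(e⁻)/1 = 2.360 mol, i.e. m_theo = 2.360 × 6.94 = 16.38 g.
Efficiency = m_actual / m_theo = 13.5 / 16.38 = 82.4 %.

82.4 %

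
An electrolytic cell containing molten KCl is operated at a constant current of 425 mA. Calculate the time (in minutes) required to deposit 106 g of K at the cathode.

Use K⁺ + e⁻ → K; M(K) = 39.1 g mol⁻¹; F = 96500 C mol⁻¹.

n(K) = m/M = 106 / 39.1 = 2.711 mol.
Each K atom requires 1 electron, so n(e⁻) = 1 × 2.711 = 2.711 mol.
Q = n(e⁻)·F = 2.711 × 96500 = 261600 C.
t = Q/I = 261600 / 0.4250 A = 615600 s = 10300 min.

10300 min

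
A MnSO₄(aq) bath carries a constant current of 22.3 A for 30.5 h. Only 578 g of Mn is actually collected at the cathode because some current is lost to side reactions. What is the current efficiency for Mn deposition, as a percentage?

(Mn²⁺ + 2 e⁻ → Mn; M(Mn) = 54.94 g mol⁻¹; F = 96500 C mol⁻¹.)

Q = I·t = 22.30 × 109800 = 2449000 C; n(e⁻) = 2449000/96500 = 25.37 mol.
Theoretical n(Mn) = n(e⁻)/2 = 12.69 mol, i.e. m_theo = 12.69 × 54.94 = 697.0 g.
Efficiency = m_actual / m_theo = 578 / 697.0 = 82.9 %.

82.9 %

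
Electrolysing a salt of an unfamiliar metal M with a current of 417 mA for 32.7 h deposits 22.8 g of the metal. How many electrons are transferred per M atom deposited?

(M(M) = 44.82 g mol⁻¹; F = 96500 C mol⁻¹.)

1

Q = I·t = 0.4170 A × 117720 s = 49090 C, so n(e⁻) = 49090/96500 = 0.5087 mol.
n(M) deposited = 22.8 / 44.82 = 0.5087 mol.
Electrons per atom = n(e⁻)/n(M) = 0.5087 / 0.5087 = 1.00 ≈ 1, so the ion is M⁺.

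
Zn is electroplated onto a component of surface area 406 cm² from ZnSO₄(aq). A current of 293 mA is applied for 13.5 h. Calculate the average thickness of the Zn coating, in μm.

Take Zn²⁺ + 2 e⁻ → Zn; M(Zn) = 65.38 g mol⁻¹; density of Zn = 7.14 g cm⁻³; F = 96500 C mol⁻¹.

16.6 μm

Q = I·t = 0.2930 × 48600 = 14240 C; n(e⁻) = 0.1476 mol.
n(Zn) = n(e⁻)/2 = 0.07378 mol, so m = 0.07378 × 65.38 = 4.824 g.
Volume = m/ρ = 4.824 / 7.14 = 0.6756 cm³.
Thickness = V/A = 0.6756 / 406 = 0.00166 cm = 16.6 μm.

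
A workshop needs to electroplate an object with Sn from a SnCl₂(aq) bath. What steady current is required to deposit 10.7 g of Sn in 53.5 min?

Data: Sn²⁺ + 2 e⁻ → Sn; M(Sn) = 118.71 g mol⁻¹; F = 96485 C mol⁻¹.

n(Sn) = 10.7 / 118.71 = 0.09014 mol.
n(e⁻) = 2 × 0.09014 = 0.1803 mol.
Q = n(e⁻)·F = 0.1803 × 96485 = 17390 C.
I = Q/t = 17390 / 3210.0 s = 5.42 A.

5.42 A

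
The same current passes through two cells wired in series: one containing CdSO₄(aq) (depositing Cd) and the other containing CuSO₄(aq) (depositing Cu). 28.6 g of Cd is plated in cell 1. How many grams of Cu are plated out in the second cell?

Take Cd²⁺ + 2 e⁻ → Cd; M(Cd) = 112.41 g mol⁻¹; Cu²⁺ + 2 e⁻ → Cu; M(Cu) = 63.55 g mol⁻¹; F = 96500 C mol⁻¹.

n(Cd) = 28.6 / 112.41 = 0.2544 mol.
Since Cd²⁺ + 2 e⁻ → Cd, n(e⁻) passed = 2 × 0.2544 = 0.5089 mol.
Cells in series carry the same charge, so the same 0.5089 mol of electrons passes through cell 2.
Cu²⁺ + 2 e⁻ → Cu, so n(Cu) = 0.5089 / 2 = 0.2544 mol.
m(Cu) = 0.2544 × 63.55 = 16.2 g.

16.2 g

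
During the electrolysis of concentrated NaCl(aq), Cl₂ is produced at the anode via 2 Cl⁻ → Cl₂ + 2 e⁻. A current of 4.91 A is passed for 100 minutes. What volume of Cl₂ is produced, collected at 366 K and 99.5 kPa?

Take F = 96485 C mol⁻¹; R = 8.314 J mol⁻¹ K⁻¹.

Q = I·t = 4.910 A × 6000.0 s = 29460 C.
n(e⁻) = Q/F = 29460 / 96485 = 0.3053 mol.
2 electrons are transferred per Cl₂ molecule, so n(Cl₂) = 0.3053 / 2 = 0.1527 mol.
V = nRT/P = (0.1527 × 8.314 × 366) / (99.5 × 10³ Pa) = 0.00467 m³ = 4.67 L.

4.67 L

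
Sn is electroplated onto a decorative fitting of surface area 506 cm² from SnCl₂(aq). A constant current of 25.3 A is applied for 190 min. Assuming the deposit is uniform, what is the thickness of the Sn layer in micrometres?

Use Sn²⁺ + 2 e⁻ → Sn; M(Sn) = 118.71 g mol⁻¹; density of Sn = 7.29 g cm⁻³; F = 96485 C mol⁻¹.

481 μm

Q = I·t = 25.30 × 11400 = 288400 C; n(e⁻) = 2.989 mol.
n(Sn) = n(e⁻)/2 = 1.495 mol, so m = 1.495 × 118.71 = 177.4 g.
Volume = m/ρ = 177.4 / 7.29 = 24.34 cm³.
Thickness = V/A = 24.34 / 506 = 0.0481 cm = 481 μm.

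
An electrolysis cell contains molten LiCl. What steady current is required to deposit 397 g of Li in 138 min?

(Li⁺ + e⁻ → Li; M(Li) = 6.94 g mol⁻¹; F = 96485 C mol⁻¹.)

n(Li) = 397 / 6.94 = 57.20 mol.
n(e⁻) = 1 × 57.20 = 57.20 mol.
Q = n(e⁻)·F = 57.20 × 96485 = 5519000 C.
I = Q/t = 5519000 / 8280.0 s = 667 A.

667 A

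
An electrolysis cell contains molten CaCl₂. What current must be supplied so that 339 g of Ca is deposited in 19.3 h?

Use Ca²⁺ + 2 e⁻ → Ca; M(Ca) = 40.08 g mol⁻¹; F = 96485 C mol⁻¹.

23.5 A

n(Ca) = 339 / 40.08 = 8.458 mol.
n(e⁻) = 2 × 8.458 = 16.92 mol.
Q = n(e⁻)·F = 16.92 × 96485 = 1632000 C.
I = Q/t = 1632000 / 69480 s = 23.5 A.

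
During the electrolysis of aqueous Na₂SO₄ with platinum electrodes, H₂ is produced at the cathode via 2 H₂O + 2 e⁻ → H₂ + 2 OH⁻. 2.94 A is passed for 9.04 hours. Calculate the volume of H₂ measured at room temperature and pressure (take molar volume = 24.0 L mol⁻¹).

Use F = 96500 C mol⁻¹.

Q = I·t = 2.940 A × 32544 s = 95680 C.
n(e⁻) = Q/F = 95680 / 96500 = 0.9915 mol.
2 electrons are transferred per H₂ molecule, so n(H₂) = 0.9915 / 2 = 0.4957 mol.
V = n × V_m = 0.4957 × 24.0 = 11.9 L.

11.9 L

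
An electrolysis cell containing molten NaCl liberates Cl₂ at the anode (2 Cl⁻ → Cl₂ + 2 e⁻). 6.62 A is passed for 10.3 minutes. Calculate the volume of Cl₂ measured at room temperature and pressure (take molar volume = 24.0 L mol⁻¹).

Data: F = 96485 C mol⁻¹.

0.509 L

Q = I·t = 6.620 A × 618.00 s = 4091 C.
n(e⁻) = Q/F = 4091 / 96485 = 0.04240 mol.
2 electrons are transferred per Cl₂ molecule, so n(Cl₂) = 0.04240 / 2 = 0.02120 mol.
V = n × V_m = 0.02120 × 24.0 = 0.509 L.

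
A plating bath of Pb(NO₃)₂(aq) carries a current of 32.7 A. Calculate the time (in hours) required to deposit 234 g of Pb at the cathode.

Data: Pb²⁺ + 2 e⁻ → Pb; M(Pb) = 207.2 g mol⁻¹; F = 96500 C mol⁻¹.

n(Pb) = m/M = 234 / 207.2 = 1.129 mol.
Each Pb atom requires 2 electrons, so n(e⁻) = 2 × 1.129 = 2.259 mol.
Q = n(e⁻)·F = 2.259 × 96500 = 218000 C.
t = Q/I = 218000 / 32.70 A = 6666 s = 1.85 h.

1.85 h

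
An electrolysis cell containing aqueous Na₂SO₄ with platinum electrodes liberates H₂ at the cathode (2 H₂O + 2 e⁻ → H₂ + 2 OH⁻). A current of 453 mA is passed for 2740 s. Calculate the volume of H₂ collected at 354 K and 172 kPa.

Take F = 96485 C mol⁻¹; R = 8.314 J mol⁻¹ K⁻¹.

Q = I·t = 0.4530 A × 2740.0 s = 1241 C.
n(e⁻) = Q/F = 1241 / 96485 = 0.01286 mol.
2 electrons are transferred per H₂ molecule, so n(H₂) = 0.01286 / 2 = 0.006432 mol.
V = nRT/P = (0.006432 × 8.314 × 354) / (172 × 10³ Pa) = 1.10 × 10⁻⁴ m³ = 0.110 L.

0.110 L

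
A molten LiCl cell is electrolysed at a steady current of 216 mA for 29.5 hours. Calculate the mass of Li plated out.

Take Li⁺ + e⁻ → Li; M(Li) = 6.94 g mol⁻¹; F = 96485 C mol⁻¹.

1.65 g

Q = I·t = 0.2160 A × 106200 s = 22940 C.
n(e⁻) = Q/F = 22940 / 96485 = 0.2377 mol.
Li⁺ + e⁻ → Li, so n(Li) = n(e⁻)/1 = 0.2377 mol.
m = n·M = 0.2377 × 6.94 = 1.65 g.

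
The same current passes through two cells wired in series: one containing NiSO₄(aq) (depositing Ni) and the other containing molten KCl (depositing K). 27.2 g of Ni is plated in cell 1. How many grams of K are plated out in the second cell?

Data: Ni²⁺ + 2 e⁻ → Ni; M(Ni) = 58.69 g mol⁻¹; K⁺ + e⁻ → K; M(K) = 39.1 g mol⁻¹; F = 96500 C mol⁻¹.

36.2 g

n(Ni) = 27.2 / 58.69 = 0.4635 mol.
Since Ni²⁺ + 2 e⁻ → Ni, n(e⁻) passed = 2 × 0.4635 = 0.9269 mol.
Cells in series carry the same charge, so the same 0.9269 mol of electrons passes through cell 2.
K⁺ + e⁻ → K, so n(K) = 0.9269 / 1 = 0.9269 mol.
m(K) = 0.9269 × 39.1 = 36.2 g.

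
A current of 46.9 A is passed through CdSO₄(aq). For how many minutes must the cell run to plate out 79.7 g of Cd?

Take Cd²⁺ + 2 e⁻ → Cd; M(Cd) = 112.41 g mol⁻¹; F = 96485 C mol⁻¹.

n(Cd) = m/M = 79.7 / 112.41 = 0.7090 mol.
Each Cd atom requires 2 electrons, so n(e⁻) = 2 × 0.7090 = 1.418 mol.
Q = n(e⁻)·F = 1.418 × 96485 = 136800 C.
t = Q/I = 136800 / 46.90 A = 2917 s = 48.6 min.

48.6 min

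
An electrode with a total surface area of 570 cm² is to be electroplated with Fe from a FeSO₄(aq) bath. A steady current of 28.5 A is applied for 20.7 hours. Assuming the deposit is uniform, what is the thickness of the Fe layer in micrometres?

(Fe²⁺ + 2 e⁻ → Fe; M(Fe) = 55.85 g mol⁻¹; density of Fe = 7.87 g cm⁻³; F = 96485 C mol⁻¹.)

1370 μm

Q = I·t = 28.50 × 74520 = 2124000 C; n(e⁻) = 22.01 mol.
n(Fe) = n(e⁻)/2 = 11.01 mol, so m = 11.01 × 55.85 = 614.7 g.
Volume = m/ρ = 614.7 / 7.87 = 78.10 cm³.
Thickness = V/A = 78.10 / 570 = 0.137 cm = 1370 μm.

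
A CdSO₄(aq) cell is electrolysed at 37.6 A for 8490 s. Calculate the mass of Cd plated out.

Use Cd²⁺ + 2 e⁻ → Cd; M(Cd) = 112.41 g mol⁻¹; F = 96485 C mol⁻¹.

186 g

Q = I·t = 37.60 A × 8490.0 s = 319200 C.
n(e⁻) = Q/F = 319200 / 96485 = 3.309 mol.
Cd²⁺ + 2 e⁻ → Cd, so n(Cd) = n(e⁻)/2 = 1.654 mol.
m = n·M = 1.654 × 112.41 = 186 g.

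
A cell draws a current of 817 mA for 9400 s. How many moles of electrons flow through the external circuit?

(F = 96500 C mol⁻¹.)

0.0796 mol

Q = I·t = 0.8170 A × 9400.0 s = 7680 C.
n(e⁻) = Q/F = 7680 / 96500 = 0.0796 mol.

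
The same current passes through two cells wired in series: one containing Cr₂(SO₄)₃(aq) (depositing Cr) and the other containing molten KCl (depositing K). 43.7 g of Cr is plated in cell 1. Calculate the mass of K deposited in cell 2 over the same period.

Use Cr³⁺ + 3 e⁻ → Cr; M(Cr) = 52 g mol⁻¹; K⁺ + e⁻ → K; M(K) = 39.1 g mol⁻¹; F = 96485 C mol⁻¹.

n(Cr) = 43.7 / 52 = 0.8404 mol.
Since Cr³⁺ + 3 e⁻ → Cr, n(e⁻) passed = 3 × 0.8404 = 2.521 mol.
Cells in series carry the same charge, so the same 2.521 mol of electrons passes through cell 2.
K⁺ + e⁻ → K, so n(K) = 2.521 / 1 = 2.521 mol.
m(K) = 2.521 × 39.1 = 98.6 g.

98.6 g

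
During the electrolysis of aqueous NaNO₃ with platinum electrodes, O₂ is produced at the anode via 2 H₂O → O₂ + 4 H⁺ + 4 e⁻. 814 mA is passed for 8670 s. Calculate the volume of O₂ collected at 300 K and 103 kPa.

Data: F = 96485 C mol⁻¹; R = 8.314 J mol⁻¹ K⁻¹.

Q = I·t = 0.8140 A × 8670.0 s = 7057 C.
n(e⁻) = Q/F = 7057 / 96485 = 0.07314 mol.
4 electrons are transferred per O₂ molecule, so n(O₂) = 0.07314 / 4 = 0.01829 mol.
V = nRT/P = (0.01829 × 8.314 × 300) / (103 × 10³ Pa) = 4.43 × 10⁻⁴ m³ = 0.443 L.

0.443 L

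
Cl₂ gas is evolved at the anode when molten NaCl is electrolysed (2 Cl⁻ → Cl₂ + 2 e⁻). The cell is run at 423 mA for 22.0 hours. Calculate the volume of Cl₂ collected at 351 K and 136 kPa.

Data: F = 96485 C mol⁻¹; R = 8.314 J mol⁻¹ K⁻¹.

Q = I·t = 0.4230 A × 79200 s = 33500 C.
n(e⁻) = Q/F = 33500 / 96485 = 0.3472 mol.
2 electrons are transferred per Cl₂ molecule, so n(Cl₂) = 0.3472 / 2 = 0.1736 mol.
V = nRT/P = (0.1736 × 8.314 × 351) / (136 × 10³ Pa) = 0.00373 m³ = 3.73 L.

3.73 L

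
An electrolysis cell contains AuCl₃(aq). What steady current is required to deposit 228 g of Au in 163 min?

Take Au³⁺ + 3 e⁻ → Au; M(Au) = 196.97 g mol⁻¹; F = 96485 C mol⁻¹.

n(Au) = 228 / 196.97 = 1.158 mol.
n(e⁻) = 3 × 1.158 = 3.473 mol.
Q = n(e⁻)·F = 3.473 × 96485 = 335100 C.
I = Q/t = 335100 / 9780.0 s = 34.3 A.

34.3 A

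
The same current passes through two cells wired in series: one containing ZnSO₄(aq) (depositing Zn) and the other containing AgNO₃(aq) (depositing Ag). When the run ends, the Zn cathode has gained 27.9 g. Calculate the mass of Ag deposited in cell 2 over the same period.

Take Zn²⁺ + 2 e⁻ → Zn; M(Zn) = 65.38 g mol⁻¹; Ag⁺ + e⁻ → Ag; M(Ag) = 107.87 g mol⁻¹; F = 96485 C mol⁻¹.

92.1 g

n(Zn) = 27.9 / 65.38 = 0.4267 mol.
Since Zn²⁺ + 2 e⁻ → Zn, n(e⁻) passed = 2 × 0.4267 = 0.8535 mol.
Cells in series carry the same charge, so the same 0.8535 mol of electrons passes through cell 2.
Ag⁺ + e⁻ → Ag, so n(Ag) = 0.8535 / 1 = 0.8535 mol.
m(Ag) = 0.8535 × 107.87 = 92.1 g.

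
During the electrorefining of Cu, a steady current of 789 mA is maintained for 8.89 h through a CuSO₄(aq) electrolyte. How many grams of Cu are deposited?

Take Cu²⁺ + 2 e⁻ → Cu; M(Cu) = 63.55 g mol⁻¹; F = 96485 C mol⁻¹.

8.32 g

Q = I·t = 0.7890 A × 32004 s = 25250 C.
n(e⁻) = Q/F = 25250 / 96485 = 0.2617 mol.
Cu²⁺ + 2 e⁻ → Cu, so n(Cu) = n(e⁻)/2 = 0.1309 mol.
m = n·M = 0.1309 × 63.55 = 8.32 g.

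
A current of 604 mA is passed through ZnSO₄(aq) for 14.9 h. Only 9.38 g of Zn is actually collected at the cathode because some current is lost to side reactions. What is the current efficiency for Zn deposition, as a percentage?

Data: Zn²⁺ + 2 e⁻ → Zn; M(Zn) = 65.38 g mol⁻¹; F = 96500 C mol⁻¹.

85.5 %

Q = I·t = 0.6040 × 53640 = 32400 C; n(e⁻) = 32400/96500 = 0.3357 mol.
Theoretical n(Zn) = n(e⁻)/2 = 0.1679 mol, i.e. m_theo = 0.1679 × 65.38 = 10.98 g.
Efficiency = m_actual / m_theo = 9.38 / 10.98 = 85.5 %.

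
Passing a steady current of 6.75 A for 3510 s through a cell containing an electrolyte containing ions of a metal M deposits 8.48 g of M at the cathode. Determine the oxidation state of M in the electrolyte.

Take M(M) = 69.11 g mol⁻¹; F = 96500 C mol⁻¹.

+2

Q = I·t = 6.750 A × 3510.0 s = 23690 C, so n(e⁻) = 23690/96500 = 0.2455 mol.
n(M) deposited = 8.48 / 69.11 = 0.1227 mol.
Electrons per atom = n(e⁻)/n(M) = 0.2455 / 0.1227 = 2.00 ≈ 2, so the ion is M²⁺.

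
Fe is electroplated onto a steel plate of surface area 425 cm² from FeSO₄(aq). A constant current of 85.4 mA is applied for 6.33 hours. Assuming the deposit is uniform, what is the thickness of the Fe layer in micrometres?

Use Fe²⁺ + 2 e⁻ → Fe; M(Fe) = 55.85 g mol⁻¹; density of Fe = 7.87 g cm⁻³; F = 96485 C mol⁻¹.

Q = I·t = 0.08540 × 22788 = 1946 C; n(e⁻) = 0.02017 mol.
n(Fe) = n(e⁻)/2 = 0.01008 mol, so m = 0.01008 × 55.85 = 0.5632 g.
Volume = m/ρ = 0.5632 / 7.87 = 0.07157 cm³.
Thickness = V/A = 0.07157 / 425 = 1.68 × 10⁻⁴ cm = 1.68 μm.

1.68 μm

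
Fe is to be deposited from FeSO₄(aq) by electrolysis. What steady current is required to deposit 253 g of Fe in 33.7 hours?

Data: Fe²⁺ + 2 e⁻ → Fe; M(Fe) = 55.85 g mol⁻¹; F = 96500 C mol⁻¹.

7.21 A

n(Fe) = 253 / 55.85 = 4.530 mol.
n(e⁻) = 2 × 4.530 = 9.060 mol.
Q = n(e⁻)·F = 9.060 × 96500 = 874300 C.
I = Q/t = 874300 / 121320 s = 7.21 A.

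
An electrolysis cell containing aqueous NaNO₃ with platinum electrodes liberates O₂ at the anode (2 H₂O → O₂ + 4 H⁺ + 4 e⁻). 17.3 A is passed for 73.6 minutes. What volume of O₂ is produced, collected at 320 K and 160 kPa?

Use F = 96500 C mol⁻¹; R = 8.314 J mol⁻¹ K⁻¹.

Q = I·t = 17.30 A × 4416.0 s = 76400 C.
n(e⁻) = Q/F = 76400 / 96500 = 0.7917 mol.
4 electrons are transferred per O₂ molecule, so n(O₂) = 0.7917 / 4 = 0.1979 mol.
V = nRT/P = (0.1979 × 8.314 × 320) / (160 × 10³ Pa) = 0.00329 m³ = 3.29 L.

3.29 L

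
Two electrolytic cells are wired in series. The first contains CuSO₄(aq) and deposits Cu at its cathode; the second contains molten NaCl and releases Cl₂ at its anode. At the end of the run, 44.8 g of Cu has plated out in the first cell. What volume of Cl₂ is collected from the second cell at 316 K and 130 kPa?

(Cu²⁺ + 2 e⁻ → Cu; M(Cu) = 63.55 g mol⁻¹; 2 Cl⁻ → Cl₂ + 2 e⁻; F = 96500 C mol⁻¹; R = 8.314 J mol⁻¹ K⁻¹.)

14.2 L

n(Cu) = 44.8 / 63.55 = 0.7050 mol, so n(e⁻) = 2 × 0.7050 = 1.410 mol.
The cells are in series, so the same 1.410 mol of electrons passes through the second cell.
2 Cl⁻ → Cl₂ + 2 e⁻ — 2 mol e⁻ per mol Cl₂, so n(Cl₂) = 1.410/2 = 0.7050 mol.
V = nRT/P = (0.7050 × 8.314 × 316) / (130 × 10³) = 0.0142 m³ = 14.2 L.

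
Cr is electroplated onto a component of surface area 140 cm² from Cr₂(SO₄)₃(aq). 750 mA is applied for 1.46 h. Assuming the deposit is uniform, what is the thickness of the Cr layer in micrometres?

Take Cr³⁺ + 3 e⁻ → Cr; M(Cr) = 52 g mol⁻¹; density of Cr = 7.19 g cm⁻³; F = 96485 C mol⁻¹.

Q = I·t = 0.7500 × 5256.0 = 3942 C; n(e⁻) = 0.04086 mol.
n(Cr) = n(e⁻)/3 = 0.01362 mol, so m = 0.01362 × 52 = 0.7082 g.
Volume = m/ρ = 0.7082 / 7.19 = 0.09849 cm³.
Thickness = V/A = 0.09849 / 140 = 7.04 × 10⁻⁴ cm = 7.04 μm.

7.04 μm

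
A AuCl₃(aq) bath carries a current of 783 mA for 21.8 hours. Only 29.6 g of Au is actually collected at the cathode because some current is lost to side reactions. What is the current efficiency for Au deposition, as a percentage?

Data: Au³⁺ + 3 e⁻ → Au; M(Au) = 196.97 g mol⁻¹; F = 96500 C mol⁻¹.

Q = I·t = 0.7830 × 78480 = 61450 C; n(e⁻) = 61450/96500 = 0.6368 mol.
Theoretical n(Au) = n(e⁻)/3 = 0.2123 mol, i.e. m_theo = 0.2123 × 196.97 = 41.81 g.
Efficiency = m_actual / m_theo = 29.6 / 41.81 = 70.8 %.

70.8 %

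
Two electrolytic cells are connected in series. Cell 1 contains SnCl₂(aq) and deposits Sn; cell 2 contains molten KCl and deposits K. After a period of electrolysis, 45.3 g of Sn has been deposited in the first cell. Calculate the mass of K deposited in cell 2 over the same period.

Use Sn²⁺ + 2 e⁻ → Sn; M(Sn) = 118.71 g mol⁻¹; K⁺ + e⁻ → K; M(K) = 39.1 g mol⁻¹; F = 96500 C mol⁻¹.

n(Sn) = 45.3 / 118.71 = 0.3816 mol.
Since Sn²⁺ + 2 e⁻ → Sn, n(e⁻) passed = 2 × 0.3816 = 0.7632 mol.
Cells in series carry the same charge, so the same 0.7632 mol of electrons passes through cell 2.
K⁺ + e⁻ → K, so n(K) = 0.7632 / 1 = 0.7632 mol.
m(K) = 0.7632 × 39.1 = 29.8 g.

29.8 g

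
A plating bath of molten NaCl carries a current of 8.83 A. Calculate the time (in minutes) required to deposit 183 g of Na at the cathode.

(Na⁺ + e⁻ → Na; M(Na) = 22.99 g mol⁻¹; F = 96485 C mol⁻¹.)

n(Na) = m/M = 183 / 22.99 = 7.960 mol.
Each Na atom requires 1 electron, so n(e⁻) = 1 × 7.960 = 7.960 mol.
Q = n(e⁻)·F = 7.960 × 96485 = 768000 C.
t = Q/I = 768000 / 8.830 A = 86980 s = 1450 min.

1450 min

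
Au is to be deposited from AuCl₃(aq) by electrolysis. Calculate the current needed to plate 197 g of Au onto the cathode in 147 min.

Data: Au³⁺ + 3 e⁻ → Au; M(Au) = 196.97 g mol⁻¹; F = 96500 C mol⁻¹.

n(Au) = 197 / 196.97 = 1.000 mol.
n(e⁻) = 3 × 1.000 = 3.000 mol.
Q = n(e⁻)·F = 3.000 × 96500 = 289500 C.
I = Q/t = 289500 / 8820.0 s = 32.8 A.

32.8 A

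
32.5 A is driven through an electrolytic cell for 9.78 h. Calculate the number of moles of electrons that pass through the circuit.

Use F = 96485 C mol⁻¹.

Q = I·t = 32.50 A × 35208 s = 1144000 C.
n(e⁻) = Q/F = 1144000 / 96485 = 11.9 mol.

11.9 mol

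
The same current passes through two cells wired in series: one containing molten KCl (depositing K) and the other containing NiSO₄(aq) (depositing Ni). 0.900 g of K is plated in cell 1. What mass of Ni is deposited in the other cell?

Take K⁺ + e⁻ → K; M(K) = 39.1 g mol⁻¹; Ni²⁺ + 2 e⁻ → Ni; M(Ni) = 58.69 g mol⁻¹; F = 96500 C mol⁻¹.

0.675 g

n(K) = 0.900 / 39.1 = 0.02302 mol.
Since K⁺ + e⁻ → K, n(e⁻) passed = 1 × 0.02302 = 0.02302 mol.
Cells in series carry the same charge, so the same 0.02302 mol of electrons passes through cell 2.
Ni²⁺ + 2 e⁻ → Ni, so n(Ni) = 0.02302 / 2 = 0.01151 mol.
m(Ni) = 0.01151 × 58.69 = 0.675 g.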